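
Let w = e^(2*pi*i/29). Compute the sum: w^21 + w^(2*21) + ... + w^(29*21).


Step 1: The sum sum_{j=1}^{n} w^(k*j) equals n if n | k, else 0.
Step 2: Here n = 29, k = 21
Step 3: Does n divide k? 29 | 21 -> False
Step 4: Sum = 0

0


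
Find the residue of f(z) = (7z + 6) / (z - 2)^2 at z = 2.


Step 1: Pole of order 2 at z = 2
Step 2: Res = lim d/dz [(z - 2)^2 * f(z)] as z -> 2
Step 3: (z - 2)^2 * f(z) = 7z + 6
Step 4: d/dz[7z + 6] = 7

7


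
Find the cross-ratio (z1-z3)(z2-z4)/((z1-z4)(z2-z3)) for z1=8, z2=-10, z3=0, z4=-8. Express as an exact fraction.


Step 1: (z1-z3)(z2-z4) = 8 * (-2) = -16
Step 2: (z1-z4)(z2-z3) = 16 * (-10) = -160
Step 3: Cross-ratio = 16/160 = 1/10

1/10


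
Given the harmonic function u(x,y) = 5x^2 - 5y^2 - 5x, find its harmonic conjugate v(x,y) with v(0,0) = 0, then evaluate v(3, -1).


Step 1: v_x = -u_y = 10y + 0
Step 2: v_y = u_x = 10x - 5
Step 3: v = 10xy - 5y + C
Step 4: v(0,0) = 0 => C = 0
Step 5: v(3, -1) = -25

-25


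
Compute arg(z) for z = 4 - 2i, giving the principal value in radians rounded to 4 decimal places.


Step 1: z = 4 - 2i
Step 2: arg(z) = atan2(-2, 4)
Step 3: arg(z) = -0.4636

-0.4636


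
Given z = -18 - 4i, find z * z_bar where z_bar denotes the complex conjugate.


Step 1: conj(z) = -18 + 4i
Step 2: z * conj(z) = (-18)^2 + (-4)^2
Step 3: = 324 + 16 = 340

340


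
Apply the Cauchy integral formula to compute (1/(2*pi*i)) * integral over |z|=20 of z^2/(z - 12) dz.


Step 1: f(z) = z^2, a = 12 is inside |z| = 20
Step 2: By Cauchy integral formula: (1/(2pi*i)) * integral = f(a)
Step 3: f(12) = 12^2 = 144

144


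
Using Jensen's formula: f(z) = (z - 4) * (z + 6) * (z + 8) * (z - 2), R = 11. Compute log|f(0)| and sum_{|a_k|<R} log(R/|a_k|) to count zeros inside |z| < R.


Jensen's formula: (1/2pi)*integral log|f(Re^it)|dt = log|f(0)| + sum_{|a_k|<R} log(R/|a_k|)
Step 1: f(0) = (-4) * 6 * 8 * (-2) = 384
Step 2: log|f(0)| = log|4| + log|-6| + log|-8| + log|2| = 5.9506
Step 3: Zeros inside |z| < 11: 4, -6, -8, 2
Step 4: Jensen sum = log(11/4) + log(11/6) + log(11/8) + log(11/2) = 3.6409
Step 5: n(R) = number of terms in the Jensen sum = count of zeros inside |z| < 11 = 4

4


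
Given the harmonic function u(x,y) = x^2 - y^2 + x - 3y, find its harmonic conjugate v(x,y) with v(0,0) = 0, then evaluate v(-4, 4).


Step 1: v_x = -u_y = 2y + 3
Step 2: v_y = u_x = 2x + 1
Step 3: v = 2xy + 3x + y + C
Step 4: v(0,0) = 0 => C = 0
Step 5: v(-4, 4) = -40

-40


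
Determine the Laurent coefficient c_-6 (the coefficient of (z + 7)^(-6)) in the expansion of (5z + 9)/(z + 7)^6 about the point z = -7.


Step 1: Write the numerator in powers of (z + 7): 5z + 9 = 5(z + 7) + (5*(-7) + 9) = 5(z + 7) - 26
Step 2: Divide by (z + 7)^6: f(z) = -26(z + 7)^(-6) + 5(z + 7)^(-5)
Step 3: This finite sum is the Laurent series of f about z = -7.
Step 4: Coefficient of (z + 7)^(-6) = 5*(-7) + 9 = -26

-26


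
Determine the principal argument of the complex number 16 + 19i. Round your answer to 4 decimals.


Step 1: z = 16 + 19i
Step 2: arg(z) = atan2(19, 16)
Step 3: arg(z) = 0.8709

0.8709


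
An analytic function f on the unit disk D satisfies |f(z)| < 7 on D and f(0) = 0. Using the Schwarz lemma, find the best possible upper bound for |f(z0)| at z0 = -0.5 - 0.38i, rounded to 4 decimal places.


Step 1: g = f/7 maps D -> D with g(0) = 0, so by the Schwarz lemma |g(z)| <= |z|, i.e. |f(z)| <= 7|z|; this is sharp (f(z) = 7z).
Step 2: |z0|^2 = (-0.5)^2 + (-0.38)^2 = 0.3944
Step 3: |z0| = sqrt(0.3944) = 0.628013
Step 4: Best bound = 7 * |z0| = 7 * 0.628013 = 4.3961

4.3961


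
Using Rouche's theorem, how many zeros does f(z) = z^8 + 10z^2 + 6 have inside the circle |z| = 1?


Step 1: On |z| = 1 the three terms have sizes |z^8| = 1^8 = 1, |10z^2| = 10*1^2 = 10, |6| = 6
Step 2: The dominant term is g(z) = 10z^2; let h(z) = z^8 + 6 so f = g + h
Step 3: On |z| = 1: |g| = 10 and |h| <= 1 + 6 = 7
Step 4: Since 10 > 7, |h| < |g| on |z| = 1, so by Rouche f has the same number of zeros as g inside |z| < 1
Step 5: g(z) = 10z^2 has 2 zeros (at the origin, multiplicity 2) inside |z| < 1. Answer = 2

2


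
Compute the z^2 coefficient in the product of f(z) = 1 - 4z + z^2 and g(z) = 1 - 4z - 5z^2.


Step 1: z^2 term in f*g comes from: (1)*(-5z^2) + (-4z)*(-4z) + (z^2)*(1)
Step 2: = -5 + 16 + 1
Step 3: = 12

12


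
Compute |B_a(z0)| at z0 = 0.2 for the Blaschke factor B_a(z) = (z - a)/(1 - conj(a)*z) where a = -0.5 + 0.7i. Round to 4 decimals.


Step 1: Numerator z0 - a = 0.2 - (-0.5 + 0.7i) = 0.7 - 0.7i
Step 2: Denominator 1 - conj(a)*z0 = 1 - (-0.5 - 0.7i)*0.2 = 1.1 + 0.14i
Step 3: |z0 - a|^2 = 0.7^2 + (-0.7)^2 = 0.98; |1 - conj(a)*z0|^2 = 1.1^2 + 0.14^2 = 1.2296
Step 4: |B_a(0.2)| = sqrt(0.98 / 1.2296) = sqrt(0.797007)
Step 5: = 0.8928

0.8928


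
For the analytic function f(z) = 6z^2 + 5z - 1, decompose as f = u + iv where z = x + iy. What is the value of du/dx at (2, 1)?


Step 1: f(z) = 6(x+iy)^2 + 5(x+iy) - 1
Step 2: u = 6(x^2 - y^2) + 5x - 1
Step 3: u_x = 12x + 5
Step 4: At (2, 1): u_x = 24 + 5 = 29

29


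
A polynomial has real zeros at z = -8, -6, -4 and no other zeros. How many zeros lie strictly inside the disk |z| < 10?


Step 1: Check each root:
  z = -8: |-8| = 8 < 10
  z = -6: |-6| = 6 < 10
  z = -4: |-4| = 4 < 10
Step 2: Count = 3

3


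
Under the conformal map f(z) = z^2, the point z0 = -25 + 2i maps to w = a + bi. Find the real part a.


Step 1: z0 = -25 + 2i
Step 2: z0^2 = (-25)^2 - 2^2 - 100i
Step 3: real part = 625 - 4 = 621

621


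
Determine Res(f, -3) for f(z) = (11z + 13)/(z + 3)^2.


Step 1: Pole of order 2 at z = -3
Step 2: Res = lim d/dz [(z + 3)^2 * f(z)] as z -> -3
Step 3: (z + 3)^2 * f(z) = 11z + 13
Step 4: d/dz[11z + 13] = 11

11


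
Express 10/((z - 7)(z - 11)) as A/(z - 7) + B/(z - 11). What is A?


Step 1: Multiply both sides by (z - 7) and set z = 7
Step 2: A = 10 / (7 - 11)
Step 3: A = 10 / (-4)
Step 4: A = -5/2

-5/2


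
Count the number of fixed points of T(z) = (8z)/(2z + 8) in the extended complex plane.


Step 1: Fixed points satisfy T(z) = z
Step 2: 2z^2 = 0
Step 3: Discriminant = 0^2 - 4*2*0 = 0
Step 4: Number of fixed points = 1

1


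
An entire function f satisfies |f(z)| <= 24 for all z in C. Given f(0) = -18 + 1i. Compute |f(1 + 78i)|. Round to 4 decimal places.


Step 1: By Liouville's theorem, a bounded entire function is constant.
Step 2: f(z) = f(0) = -18 + 1i for all z.
Step 3: |f(w)| = |-18 + 1i| = sqrt(324 + 1)
Step 4: = 18.0278

18.0278


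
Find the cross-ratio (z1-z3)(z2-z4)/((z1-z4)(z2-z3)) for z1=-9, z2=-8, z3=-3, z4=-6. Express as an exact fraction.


Step 1: (z1-z3)(z2-z4) = (-6) * (-2) = 12
Step 2: (z1-z4)(z2-z3) = (-3) * (-5) = 15
Step 3: Cross-ratio = 12/15 = 4/5

4/5


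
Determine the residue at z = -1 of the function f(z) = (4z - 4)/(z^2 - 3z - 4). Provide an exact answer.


Step 1: Q(z) = z^2 - 3z - 4 = (z + 1)(z - 4)
Step 2: Q'(z) = 2z - 3
Step 3: Q'(-1) = -5, P(-1) = -8
Step 4: Res = P(-1)/Q'(-1) = -8/(-5) = 8/5

8/5


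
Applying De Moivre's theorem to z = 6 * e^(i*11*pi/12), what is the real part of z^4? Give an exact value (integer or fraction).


Step 1: By De Moivre's theorem, z^4 = 6^4 * e^(i*4*11*pi/12) = 1296 * (cos(11*pi/3) + i*sin(11*pi/3))
Step 2: |z|^4 = 6^4 = 1296
Step 3: Reduce the angle mod 2*pi: 11*pi/3 - 2*pi = 5*pi/3
Step 4: cos(5*pi/3) = 1/2
Step 5: Re(z^4) = 1296 * 1/2 = 648

648


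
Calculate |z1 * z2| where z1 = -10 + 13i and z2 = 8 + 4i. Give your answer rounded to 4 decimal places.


Step 1: |z1| = sqrt((-10)^2 + 13^2) = sqrt(269)
Step 2: |z2| = sqrt(8^2 + 4^2) = sqrt(80)
Step 3: |z1*z2| = |z1|*|z2| = sqrt(269) * sqrt(80) = sqrt(269 * 80) = sqrt(21520)
Step 4: = 146.697

146.697


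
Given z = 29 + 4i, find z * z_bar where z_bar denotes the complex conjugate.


Step 1: conj(z) = 29 - 4i
Step 2: z * conj(z) = 29^2 + 4^2
Step 3: = 841 + 16 = 857

857


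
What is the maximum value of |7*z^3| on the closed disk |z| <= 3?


Step 1: On |z| = 3, |f(z)| = 7 * |z|^3 = 7 * 3^3
Step 2: By maximum modulus principle, maximum is on boundary.
Step 3: Maximum = 7 * 27 = 189

189


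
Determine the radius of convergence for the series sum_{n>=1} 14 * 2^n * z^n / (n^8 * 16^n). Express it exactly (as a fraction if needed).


Step 1: General term a_n = 14 * 2^n / (n^8 * 16^n)
Step 2: By the root test, |a_n|^(1/n) = 14^(1/n) * 2 / (n^(8/n) * 16) -> 2/16 as n -> infinity (since 14^(1/n) -> 1 and n^(8/n) -> 1)
Step 3: R = 1/lim|a_n|^(1/n) = 16/2 = 8

8


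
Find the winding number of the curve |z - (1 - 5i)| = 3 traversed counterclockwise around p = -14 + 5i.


Step 1: Center c = (1, -5), radius = 3
Step 2: |p - c|^2 = (-15)^2 + 10^2 = 325
Step 3: r^2 = 9
Step 4: |p-c| > r so winding number = 0

0


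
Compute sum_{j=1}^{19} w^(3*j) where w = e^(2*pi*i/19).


Step 1: The sum sum_{j=1}^{n} w^(k*j) equals n if n | k, else 0.
Step 2: Here n = 19, k = 3
Step 3: Does n divide k? 19 | 3 -> False
Step 4: Sum = 0

0


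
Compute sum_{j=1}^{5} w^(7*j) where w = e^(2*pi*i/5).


Step 1: The sum sum_{j=1}^{n} w^(k*j) equals n if n | k, else 0.
Step 2: Here n = 5, k = 7
Step 3: Does n divide k? 5 | 7 -> False
Step 4: Sum = 0

0


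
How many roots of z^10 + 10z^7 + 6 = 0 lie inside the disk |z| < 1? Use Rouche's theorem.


Step 1: On |z| = 1 the three terms have sizes |z^10| = 1^10 = 1, |10z^7| = 10*1^7 = 10, |6| = 6
Step 2: The dominant term is g(z) = 10z^7; let h(z) = z^10 + 6 so f = g + h
Step 3: On |z| = 1: |g| = 10 and |h| <= 1 + 6 = 7
Step 4: Since 10 > 7, |h| < |g| on |z| = 1, so by Rouche f has the same number of zeros as g inside |z| < 1
Step 5: g(z) = 10z^7 has 7 zeros (at the origin, multiplicity 7) inside |z| < 1. Answer = 7

7


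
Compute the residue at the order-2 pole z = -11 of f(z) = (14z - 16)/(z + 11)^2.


Step 1: Pole of order 2 at z = -11
Step 2: Res = lim d/dz [(z + 11)^2 * f(z)] as z -> -11
Step 3: (z + 11)^2 * f(z) = 14z - 16
Step 4: d/dz[14z - 16] = 14

14


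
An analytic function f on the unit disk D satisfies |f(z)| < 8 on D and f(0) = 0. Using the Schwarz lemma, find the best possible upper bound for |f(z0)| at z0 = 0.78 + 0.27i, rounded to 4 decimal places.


Step 1: g = f/8 maps D -> D with g(0) = 0, so by the Schwarz lemma |g(z)| <= |z|, i.e. |f(z)| <= 8|z|; this is sharp (f(z) = 8z).
Step 2: |z0|^2 = 0.78^2 + 0.27^2 = 0.6813
Step 3: |z0| = sqrt(0.6813) = 0.825409
Step 4: Best bound = 8 * |z0| = 8 * 0.825409 = 6.6033

6.6033


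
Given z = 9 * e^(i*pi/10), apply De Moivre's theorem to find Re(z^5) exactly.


Step 1: By De Moivre's theorem, z^5 = 9^5 * e^(i*5*pi/10) = 59049 * (cos(pi/2) + i*sin(pi/2))
Step 2: |z|^5 = 9^5 = 59049
Step 3: The angle pi/2 already lies in [0, 2*pi)
Step 4: cos(pi/2) = 0
Step 5: Re(z^5) = 59049 * 0 = 0

0


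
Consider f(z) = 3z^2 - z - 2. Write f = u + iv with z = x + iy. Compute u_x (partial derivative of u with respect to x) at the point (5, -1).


Step 1: f(z) = 3(x+iy)^2 - (x+iy) - 2
Step 2: u = 3(x^2 - y^2) - x - 2
Step 3: u_x = 6x - 1
Step 4: At (5, -1): u_x = 30 - 1 = 29

29


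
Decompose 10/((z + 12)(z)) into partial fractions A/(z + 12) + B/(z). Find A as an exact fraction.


Step 1: Multiply both sides by (z + 12) and set z = -12
Step 2: A = 10 / (-12 - 0)
Step 3: A = 10 / (-12)
Step 4: A = -5/6

-5/6


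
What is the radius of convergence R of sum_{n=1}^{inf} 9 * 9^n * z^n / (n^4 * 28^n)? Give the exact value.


Step 1: General term a_n = 9 * 9^n / (n^4 * 28^n)
Step 2: By the root test, |a_n|^(1/n) = 9^(1/n) * 9 / (n^(4/n) * 28) -> 9/28 as n -> infinity (since 9^(1/n) -> 1 and n^(4/n) -> 1)
Step 3: R = 1/lim|a_n|^(1/n) = 28/9

28/9


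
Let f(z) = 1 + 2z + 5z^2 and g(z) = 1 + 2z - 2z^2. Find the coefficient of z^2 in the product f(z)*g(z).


Step 1: z^2 term in f*g comes from: (1)*(-2z^2) + (2z)*(2z) + (5z^2)*(1)
Step 2: = -2 + 4 + 5
Step 3: = 7

7


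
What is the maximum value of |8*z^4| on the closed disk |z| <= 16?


Step 1: On |z| = 16, |f(z)| = 8 * |z|^4 = 8 * 16^4
Step 2: By maximum modulus principle, maximum is on boundary.
Step 3: Maximum = 8 * 65536 = 524288

524288


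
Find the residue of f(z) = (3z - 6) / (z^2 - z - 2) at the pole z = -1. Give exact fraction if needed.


Step 1: Q(z) = z^2 - z - 2 = (z + 1)(z - 2)
Step 2: Q'(z) = 2z - 1
Step 3: Q'(-1) = -3, P(-1) = -9
Step 4: Res = P(-1)/Q'(-1) = -9/(-3) = 3

3


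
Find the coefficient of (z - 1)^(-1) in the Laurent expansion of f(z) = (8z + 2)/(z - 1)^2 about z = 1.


Step 1: Write the numerator in powers of (z - 1): 8z + 2 = 8(z - 1) + (8*1 + 2) = 8(z - 1) + 10
Step 2: Divide by (z - 1)^2: f(z) = 10(z - 1)^(-2) + 8(z - 1)^(-1)
Step 3: This finite sum is the Laurent series of f about z = 1.
Step 4: Coefficient of (z - 1)^(-1) = coefficient of (z - 1) in the re-centred numerator = 8

8


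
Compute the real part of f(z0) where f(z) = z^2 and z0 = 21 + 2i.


Step 1: z0 = 21 + 2i
Step 2: z0^2 = 21^2 - 2^2 + 84i
Step 3: real part = 441 - 4 = 437

437


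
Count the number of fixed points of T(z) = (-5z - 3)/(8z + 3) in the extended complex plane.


Step 1: Fixed points satisfy T(z) = z
Step 2: 8z^2 + 8z + 3 = 0
Step 3: Discriminant = 8^2 - 4*8*3 = -32
Step 4: Number of fixed points = 2

2


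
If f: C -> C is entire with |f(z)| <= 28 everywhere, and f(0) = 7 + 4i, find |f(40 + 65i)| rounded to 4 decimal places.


Step 1: By Liouville's theorem, a bounded entire function is constant.
Step 2: f(z) = f(0) = 7 + 4i for all z.
Step 3: |f(w)| = |7 + 4i| = sqrt(49 + 16)
Step 4: = 8.0623

8.0623


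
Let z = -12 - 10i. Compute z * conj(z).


Step 1: conj(z) = -12 + 10i
Step 2: z * conj(z) = (-12)^2 + (-10)^2
Step 3: = 144 + 100 = 244

244


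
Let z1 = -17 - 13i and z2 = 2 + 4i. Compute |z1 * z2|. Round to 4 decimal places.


Step 1: |z1| = sqrt((-17)^2 + (-13)^2) = sqrt(458)
Step 2: |z2| = sqrt(2^2 + 4^2) = sqrt(20)
Step 3: |z1*z2| = |z1|*|z2| = sqrt(458) * sqrt(20) = sqrt(458 * 20) = sqrt(9160)
Step 4: = 95.7079

95.7079


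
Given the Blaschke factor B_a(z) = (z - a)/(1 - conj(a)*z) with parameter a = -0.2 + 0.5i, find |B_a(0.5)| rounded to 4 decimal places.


Step 1: Numerator z0 - a = 0.5 - (-0.2 + 0.5i) = 0.7 - 0.5i
Step 2: Denominator 1 - conj(a)*z0 = 1 - (-0.2 - 0.5i)*0.5 = 1.1 + 0.25i
Step 3: |z0 - a|^2 = 0.7^2 + (-0.5)^2 = 0.74; |1 - conj(a)*z0|^2 = 1.1^2 + 0.25^2 = 1.2725
Step 4: |B_a(0.5)| = sqrt(0.74 / 1.2725) = sqrt(0.581532)
Step 5: = 0.7626

0.7626


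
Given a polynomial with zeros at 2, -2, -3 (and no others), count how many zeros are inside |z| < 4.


Step 1: Check each root:
  z = 2: |2| = 2 < 4
  z = -2: |-2| = 2 < 4
  z = -3: |-3| = 3 < 4
Step 2: Count = 3

3


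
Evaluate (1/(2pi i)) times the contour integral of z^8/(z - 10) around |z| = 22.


Step 1: f(z) = z^8, a = 10 is inside |z| = 22
Step 2: By Cauchy integral formula: (1/(2pi*i)) * integral = f(a)
Step 3: f(10) = 10^8 = 100000000

100000000


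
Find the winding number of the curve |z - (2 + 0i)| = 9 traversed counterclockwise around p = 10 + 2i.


Step 1: Center c = (2, 0), radius = 9
Step 2: |p - c|^2 = 8^2 + 2^2 = 68
Step 3: r^2 = 81
Step 4: |p-c| < r so winding number = 1

1


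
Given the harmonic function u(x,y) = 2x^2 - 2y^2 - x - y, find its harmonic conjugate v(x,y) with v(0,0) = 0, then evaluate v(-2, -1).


Step 1: v_x = -u_y = 4y + 1
Step 2: v_y = u_x = 4x - 1
Step 3: v = 4xy + x - y + C
Step 4: v(0,0) = 0 => C = 0
Step 5: v(-2, -1) = 7

7


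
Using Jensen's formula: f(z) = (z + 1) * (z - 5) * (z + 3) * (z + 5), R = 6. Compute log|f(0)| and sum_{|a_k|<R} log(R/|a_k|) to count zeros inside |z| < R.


Jensen's formula: (1/2pi)*integral log|f(Re^it)|dt = log|f(0)| + sum_{|a_k|<R} log(R/|a_k|)
Step 1: f(0) = 1 * (-5) * 3 * 5 = -75
Step 2: log|f(0)| = log|-1| + log|5| + log|-3| + log|-5| = 4.3175
Step 3: Zeros inside |z| < 6: -1, 5, -3, -5
Step 4: Jensen sum = log(6/1) + log(6/5) + log(6/3) + log(6/5) = 2.8495
Step 5: n(R) = number of terms in the Jensen sum = count of zeros inside |z| < 6 = 4

4


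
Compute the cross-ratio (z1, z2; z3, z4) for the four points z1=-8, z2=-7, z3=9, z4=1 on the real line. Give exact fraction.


Step 1: (z1-z3)(z2-z4) = (-17) * (-8) = 136
Step 2: (z1-z4)(z2-z3) = (-9) * (-16) = 144
Step 3: Cross-ratio = 136/144 = 17/18

17/18


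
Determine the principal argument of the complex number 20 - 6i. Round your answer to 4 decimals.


Step 1: z = 20 - 6i
Step 2: arg(z) = atan2(-6, 20)
Step 3: arg(z) = -0.2915

-0.2915


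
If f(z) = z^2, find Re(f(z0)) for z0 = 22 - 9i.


Step 1: z0 = 22 - 9i
Step 2: z0^2 = 22^2 - (-9)^2 - 396i
Step 3: real part = 484 - 81 = 403

403


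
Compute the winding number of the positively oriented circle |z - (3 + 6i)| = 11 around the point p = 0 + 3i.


Step 1: Center c = (3, 6), radius = 11
Step 2: |p - c|^2 = (-3)^2 + (-3)^2 = 18
Step 3: r^2 = 121
Step 4: |p-c| < r so winding number = 1

1


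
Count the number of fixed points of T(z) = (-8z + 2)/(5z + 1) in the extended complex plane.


Step 1: Fixed points satisfy T(z) = z
Step 2: 5z^2 + 9z - 2 = 0
Step 3: Discriminant = 9^2 - 4*5*(-2) = 121
Step 4: Number of fixed points = 2

2


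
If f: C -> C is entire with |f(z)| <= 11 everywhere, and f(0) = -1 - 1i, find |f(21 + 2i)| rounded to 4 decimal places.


Step 1: By Liouville's theorem, a bounded entire function is constant.
Step 2: f(z) = f(0) = -1 - 1i for all z.
Step 3: |f(w)| = |-1 - 1i| = sqrt(1 + 1)
Step 4: = 1.4142

1.4142


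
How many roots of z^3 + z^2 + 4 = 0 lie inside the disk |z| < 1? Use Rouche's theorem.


Step 1: On |z| = 1 the three terms have sizes |z^3| = 1^3 = 1, |z^2| = 1^2 = 1, |4| = 4
Step 2: The dominant term is g(z) = 4; let h(z) = z^3 + z^2 so f = g + h
Step 3: On |z| = 1: |g| = 4 and |h| <= 1 + 1 = 2
Step 4: Since 4 > 2, |h| < |g| on |z| = 1, so by Rouche f has the same number of zeros as g inside |z| < 1
Step 5: g(z) = 4 is a nonzero constant with no zeros inside |z| < 1. Answer = 0

0


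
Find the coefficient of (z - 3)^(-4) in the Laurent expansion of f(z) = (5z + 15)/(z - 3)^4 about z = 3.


Step 1: Write the numerator in powers of (z - 3): 5z + 15 = 5(z - 3) + (5*3 + 15) = 5(z - 3) + 30
Step 2: Divide by (z - 3)^4: f(z) = 30(z - 3)^(-4) + 5(z - 3)^(-3)
Step 3: This finite sum is the Laurent series of f about z = 3.
Step 4: Coefficient of (z - 3)^(-4) = 5*3 + 15 = 30

30


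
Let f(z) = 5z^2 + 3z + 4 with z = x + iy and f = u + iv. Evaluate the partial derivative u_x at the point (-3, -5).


Step 1: f(z) = 5(x+iy)^2 + 3(x+iy) + 4
Step 2: u = 5(x^2 - y^2) + 3x + 4
Step 3: u_x = 10x + 3
Step 4: At (-3, -5): u_x = -30 + 3 = -27

-27


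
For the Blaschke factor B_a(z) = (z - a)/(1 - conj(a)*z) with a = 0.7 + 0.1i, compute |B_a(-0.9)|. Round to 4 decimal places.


Step 1: Numerator z0 - a = -0.9 - (0.7 + 0.1i) = -1.6 - 0.1i
Step 2: Denominator 1 - conj(a)*z0 = 1 - (0.7 - 0.1i)*(-0.9) = 1.63 - 0.09i
Step 3: |z0 - a|^2 = (-1.6)^2 + (-0.1)^2 = 2.57; |1 - conj(a)*z0|^2 = 1.63^2 + (-0.09)^2 = 2.665
Step 4: |B_a(-0.9)| = sqrt(2.57 / 2.665) = sqrt(0.964353)
Step 5: = 0.982

0.982


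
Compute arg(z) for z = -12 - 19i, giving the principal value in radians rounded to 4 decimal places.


Step 1: z = -12 - 19i
Step 2: arg(z) = atan2(-19, -12)
Step 3: arg(z) = -2.1341

-2.1341


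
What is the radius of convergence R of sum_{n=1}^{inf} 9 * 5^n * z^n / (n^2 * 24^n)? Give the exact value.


Step 1: General term a_n = 9 * 5^n / (n^2 * 24^n)
Step 2: By the root test, |a_n|^(1/n) = 9^(1/n) * 5 / (n^(2/n) * 24) -> 5/24 as n -> infinity (since 9^(1/n) -> 1 and n^(2/n) -> 1)
Step 3: R = 1/lim|a_n|^(1/n) = 24/5

24/5


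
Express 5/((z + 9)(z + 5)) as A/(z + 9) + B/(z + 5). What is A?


Step 1: Multiply both sides by (z + 9) and set z = -9
Step 2: A = 5 / (-9 + 5)
Step 3: A = 5 / (-4)
Step 4: A = -5/4

-5/4


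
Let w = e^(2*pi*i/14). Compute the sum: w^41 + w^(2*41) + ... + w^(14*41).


Step 1: The sum sum_{j=1}^{n} w^(k*j) equals n if n | k, else 0.
Step 2: Here n = 14, k = 41
Step 3: Does n divide k? 14 | 41 -> False
Step 4: Sum = 0

0


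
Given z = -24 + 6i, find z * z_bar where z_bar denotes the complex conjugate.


Step 1: conj(z) = -24 - 6i
Step 2: z * conj(z) = (-24)^2 + 6^2
Step 3: = 576 + 36 = 612

612


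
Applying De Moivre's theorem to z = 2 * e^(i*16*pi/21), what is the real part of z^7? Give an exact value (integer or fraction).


Step 1: By De Moivre's theorem, z^7 = 2^7 * e^(i*7*16*pi/21) = 128 * (cos(16*pi/3) + i*sin(16*pi/3))
Step 2: |z|^7 = 2^7 = 128
Step 3: Reduce the angle mod 2*pi: 16*pi/3 - 4*pi = 4*pi/3
Step 4: cos(4*pi/3) = -1/2
Step 5: Re(z^7) = 128 * (-1/2) = -64

-64


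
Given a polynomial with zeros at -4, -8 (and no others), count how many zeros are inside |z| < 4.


Step 1: Check each root:
  z = -4: |-4| = 4 >= 4
  z = -8: |-8| = 8 >= 4
Step 2: Count = 0

0


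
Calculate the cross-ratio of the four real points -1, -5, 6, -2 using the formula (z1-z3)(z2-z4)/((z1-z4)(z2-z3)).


Step 1: (z1-z3)(z2-z4) = (-7) * (-3) = 21
Step 2: (z1-z4)(z2-z3) = 1 * (-11) = -11
Step 3: Cross-ratio = -21/11 = -21/11

-21/11


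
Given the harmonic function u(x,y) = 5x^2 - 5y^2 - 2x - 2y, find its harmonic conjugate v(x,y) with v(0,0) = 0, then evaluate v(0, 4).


Step 1: v_x = -u_y = 10y + 2
Step 2: v_y = u_x = 10x - 2
Step 3: v = 10xy + 2x - 2y + C
Step 4: v(0,0) = 0 => C = 0
Step 5: v(0, 4) = -8

-8


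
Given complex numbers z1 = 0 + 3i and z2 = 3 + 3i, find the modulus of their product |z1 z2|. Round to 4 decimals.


Step 1: |z1| = sqrt(0^2 + 3^2) = sqrt(9)
Step 2: |z2| = sqrt(3^2 + 3^2) = sqrt(18)
Step 3: |z1*z2| = |z1|*|z2| = sqrt(9) * sqrt(18) = sqrt(9 * 18) = sqrt(162)
Step 4: = 12.7279

12.7279


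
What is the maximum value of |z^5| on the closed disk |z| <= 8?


Step 1: On |z| = 8, |f(z)| = |z|^5 = 8^5
Step 2: By maximum modulus principle, maximum is on boundary.
Step 3: Maximum = 32768 = 32768

32768


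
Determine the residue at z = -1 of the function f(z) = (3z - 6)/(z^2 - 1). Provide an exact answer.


Step 1: Q(z) = z^2 - 1 = (z + 1)(z - 1)
Step 2: Q'(z) = 2z
Step 3: Q'(-1) = -2, P(-1) = -9
Step 4: Res = P(-1)/Q'(-1) = -9/(-2) = 9/2

9/2


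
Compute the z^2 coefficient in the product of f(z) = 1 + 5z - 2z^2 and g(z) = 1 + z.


Step 1: z^2 term in f*g comes from: (1)*(0) + (5z)*(z) + (-2z^2)*(1)
Step 2: = 0 + 5 - 2
Step 3: = 3

3


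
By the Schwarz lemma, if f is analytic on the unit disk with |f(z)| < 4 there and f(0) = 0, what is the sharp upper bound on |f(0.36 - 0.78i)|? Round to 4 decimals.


Step 1: g = f/4 maps D -> D with g(0) = 0, so by the Schwarz lemma |g(z)| <= |z|, i.e. |f(z)| <= 4|z|; this is sharp (f(z) = 4z).
Step 2: |z0|^2 = 0.36^2 + (-0.78)^2 = 0.738
Step 3: |z0| = sqrt(0.738) = 0.859069
Step 4: Best bound = 4 * |z0| = 4 * 0.859069 = 3.4363

3.4363


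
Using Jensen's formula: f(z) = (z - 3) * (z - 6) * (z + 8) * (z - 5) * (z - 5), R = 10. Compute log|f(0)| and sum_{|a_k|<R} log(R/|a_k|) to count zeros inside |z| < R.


Jensen's formula: (1/2pi)*integral log|f(Re^it)|dt = log|f(0)| + sum_{|a_k|<R} log(R/|a_k|)
Step 1: f(0) = (-3) * (-6) * 8 * (-5) * (-5) = 3600
Step 2: log|f(0)| = log|3| + log|6| + log|-8| + log|5| + log|5| = 8.1887
Step 3: Zeros inside |z| < 10: 3, 6, -8, 5, 5
Step 4: Jensen sum = log(10/3) + log(10/6) + log(10/8) + log(10/5) + log(10/5) = 3.3242
Step 5: n(R) = number of terms in the Jensen sum = count of zeros inside |z| < 10 = 5

5


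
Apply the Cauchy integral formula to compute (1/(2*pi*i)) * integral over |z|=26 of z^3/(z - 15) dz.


Step 1: f(z) = z^3, a = 15 is inside |z| = 26
Step 2: By Cauchy integral formula: (1/(2pi*i)) * integral = f(a)
Step 3: f(15) = 15^3 = 3375

3375


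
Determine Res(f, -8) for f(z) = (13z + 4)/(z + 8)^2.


Step 1: Pole of order 2 at z = -8
Step 2: Res = lim d/dz [(z + 8)^2 * f(z)] as z -> -8
Step 3: (z + 8)^2 * f(z) = 13z + 4
Step 4: d/dz[13z + 4] = 13

13


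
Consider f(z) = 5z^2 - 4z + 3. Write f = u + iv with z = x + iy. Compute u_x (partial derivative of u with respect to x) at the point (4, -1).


Step 1: f(z) = 5(x+iy)^2 - 4(x+iy) + 3
Step 2: u = 5(x^2 - y^2) - 4x + 3
Step 3: u_x = 10x - 4
Step 4: At (4, -1): u_x = 40 - 4 = 36

36


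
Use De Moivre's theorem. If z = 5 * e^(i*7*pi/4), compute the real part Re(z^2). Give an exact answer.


Step 1: By De Moivre's theorem, z^2 = 5^2 * e^(i*2*7*pi/4) = 25 * (cos(7*pi/2) + i*sin(7*pi/2))
Step 2: |z|^2 = 5^2 = 25
Step 3: Reduce the angle mod 2*pi: 7*pi/2 - 2*pi = 3*pi/2
Step 4: cos(3*pi/2) = 0
Step 5: Re(z^2) = 25 * 0 = 0

0


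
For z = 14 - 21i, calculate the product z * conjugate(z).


Step 1: conj(z) = 14 + 21i
Step 2: z * conj(z) = 14^2 + (-21)^2
Step 3: = 196 + 441 = 637

637


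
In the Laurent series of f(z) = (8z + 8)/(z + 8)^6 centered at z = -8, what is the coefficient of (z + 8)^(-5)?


Step 1: Write the numerator in powers of (z + 8): 8z + 8 = 8(z + 8) + (8*(-8) + 8) = 8(z + 8) - 56
Step 2: Divide by (z + 8)^6: f(z) = -56(z + 8)^(-6) + 8(z + 8)^(-5)
Step 3: This finite sum is the Laurent series of f about z = -8.
Step 4: Coefficient of (z + 8)^(-5) = coefficient of (z + 8) in the re-centred numerator = 8

8


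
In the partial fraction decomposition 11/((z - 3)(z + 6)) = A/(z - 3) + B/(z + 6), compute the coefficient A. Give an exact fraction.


Step 1: Multiply both sides by (z - 3) and set z = 3
Step 2: A = 11 / (3 + 6)
Step 3: A = 11 / 9
Step 4: A = 11/9

11/9


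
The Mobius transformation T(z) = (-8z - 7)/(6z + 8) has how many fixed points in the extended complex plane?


Step 1: Fixed points satisfy T(z) = z
Step 2: 6z^2 + 16z + 7 = 0
Step 3: Discriminant = 16^2 - 4*6*7 = 88
Step 4: Number of fixed points = 2

2


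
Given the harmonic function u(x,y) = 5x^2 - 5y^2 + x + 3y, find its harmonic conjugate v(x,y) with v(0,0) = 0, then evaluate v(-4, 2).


Step 1: v_x = -u_y = 10y - 3
Step 2: v_y = u_x = 10x + 1
Step 3: v = 10xy - 3x + y + C
Step 4: v(0,0) = 0 => C = 0
Step 5: v(-4, 2) = -66

-66


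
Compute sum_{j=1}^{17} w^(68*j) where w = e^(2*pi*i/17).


Step 1: The sum sum_{j=1}^{n} w^(k*j) equals n if n | k, else 0.
Step 2: Here n = 17, k = 68
Step 3: Does n divide k? 17 | 68 -> True
Step 4: Sum = 17

17


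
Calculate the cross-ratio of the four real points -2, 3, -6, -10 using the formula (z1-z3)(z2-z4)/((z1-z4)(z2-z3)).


Step 1: (z1-z3)(z2-z4) = 4 * 13 = 52
Step 2: (z1-z4)(z2-z3) = 8 * 9 = 72
Step 3: Cross-ratio = 52/72 = 13/18

13/18


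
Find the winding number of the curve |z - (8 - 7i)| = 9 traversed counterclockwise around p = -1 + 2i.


Step 1: Center c = (8, -7), radius = 9
Step 2: |p - c|^2 = (-9)^2 + 9^2 = 162
Step 3: r^2 = 81
Step 4: |p-c| > r so winding number = 0

0


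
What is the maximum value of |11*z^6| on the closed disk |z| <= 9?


Step 1: On |z| = 9, |f(z)| = 11 * |z|^6 = 11 * 9^6
Step 2: By maximum modulus principle, maximum is on boundary.
Step 3: Maximum = 11 * 531441 = 5845851

5845851


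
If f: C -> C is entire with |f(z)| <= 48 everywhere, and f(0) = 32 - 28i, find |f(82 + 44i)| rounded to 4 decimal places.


Step 1: By Liouville's theorem, a bounded entire function is constant.
Step 2: f(z) = f(0) = 32 - 28i for all z.
Step 3: |f(w)| = |32 - 28i| = sqrt(1024 + 784)
Step 4: = 42.5206

42.5206


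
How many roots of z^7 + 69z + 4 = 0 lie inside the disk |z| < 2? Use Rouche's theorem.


Step 1: On |z| = 2 the three terms have sizes |z^7| = 2^7 = 128, |69z| = 69*2 = 138, |4| = 4
Step 2: The dominant term is g(z) = 69z; let h(z) = z^7 + 4 so f = g + h
Step 3: On |z| = 2: |g| = 138 and |h| <= 128 + 4 = 132
Step 4: Since 138 > 132, |h| < |g| on |z| = 2, so by Rouche f has the same number of zeros as g inside |z| < 2
Step 5: g(z) = 69z has 1 zero (at the origin, multiplicity 1) inside |z| < 2. Answer = 1

1


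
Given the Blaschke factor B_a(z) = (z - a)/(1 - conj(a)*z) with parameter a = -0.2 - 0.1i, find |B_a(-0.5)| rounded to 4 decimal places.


Step 1: Numerator z0 - a = -0.5 - (-0.2 - 0.1i) = -0.3 + 0.1i
Step 2: Denominator 1 - conj(a)*z0 = 1 - (-0.2 + 0.1i)*(-0.5) = 0.9 + 0.05i
Step 3: |z0 - a|^2 = (-0.3)^2 + 0.1^2 = 0.1; |1 - conj(a)*z0|^2 = 0.9^2 + 0.05^2 = 0.8125
Step 4: |B_a(-0.5)| = sqrt(0.1 / 0.8125) = sqrt(0.123077)
Step 5: = 0.3508

0.3508


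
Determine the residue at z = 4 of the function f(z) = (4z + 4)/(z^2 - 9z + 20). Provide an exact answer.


Step 1: Q(z) = z^2 - 9z + 20 = (z - 4)(z - 5)
Step 2: Q'(z) = 2z - 9
Step 3: Q'(4) = -1, P(4) = 20
Step 4: Res = P(4)/Q'(4) = 20/(-1) = -20

-20


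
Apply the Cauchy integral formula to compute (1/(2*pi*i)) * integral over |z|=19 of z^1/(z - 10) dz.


Step 1: f(z) = z^1, a = 10 is inside |z| = 19
Step 2: By Cauchy integral formula: (1/(2pi*i)) * integral = f(a)
Step 3: f(10) = 10^1 = 10

10


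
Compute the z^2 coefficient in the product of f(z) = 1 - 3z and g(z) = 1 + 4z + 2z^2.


Step 1: z^2 term in f*g comes from: (1)*(2z^2) + (-3z)*(4z) + (0)*(1)
Step 2: = 2 - 12 + 0
Step 3: = -10

-10


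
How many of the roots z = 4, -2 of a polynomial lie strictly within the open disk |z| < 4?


Step 1: Check each root:
  z = 4: |4| = 4 >= 4
  z = -2: |-2| = 2 < 4
Step 2: Count = 1

1


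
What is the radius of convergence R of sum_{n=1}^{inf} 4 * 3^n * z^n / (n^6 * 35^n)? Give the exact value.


Step 1: General term a_n = 4 * 3^n / (n^6 * 35^n)
Step 2: By the root test, |a_n|^(1/n) = 4^(1/n) * 3 / (n^(6/n) * 35) -> 3/35 as n -> infinity (since 4^(1/n) -> 1 and n^(6/n) -> 1)
Step 3: R = 1/lim|a_n|^(1/n) = 35/3

35/3


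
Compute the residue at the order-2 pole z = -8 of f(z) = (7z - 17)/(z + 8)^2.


Step 1: Pole of order 2 at z = -8
Step 2: Res = lim d/dz [(z + 8)^2 * f(z)] as z -> -8
Step 3: (z + 8)^2 * f(z) = 7z - 17
Step 4: d/dz[7z - 17] = 7

7


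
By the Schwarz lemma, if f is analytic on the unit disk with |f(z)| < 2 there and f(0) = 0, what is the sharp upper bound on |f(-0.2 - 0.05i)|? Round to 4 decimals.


Step 1: g = f/2 maps D -> D with g(0) = 0, so by the Schwarz lemma |g(z)| <= |z|, i.e. |f(z)| <= 2|z|; this is sharp (f(z) = 2z).
Step 2: |z0|^2 = (-0.2)^2 + (-0.05)^2 = 0.0425
Step 3: |z0| = sqrt(0.0425) = 0.206155
Step 4: Best bound = 2 * |z0| = 2 * 0.206155 = 0.4123

0.4123


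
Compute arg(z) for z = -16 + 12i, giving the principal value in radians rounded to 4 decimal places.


Step 1: z = -16 + 12i
Step 2: arg(z) = atan2(12, -16)
Step 3: arg(z) = 2.4981

2.4981


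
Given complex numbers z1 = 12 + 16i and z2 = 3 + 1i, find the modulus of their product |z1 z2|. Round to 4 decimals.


Step 1: |z1| = sqrt(12^2 + 16^2) = sqrt(400)
Step 2: |z2| = sqrt(3^2 + 1^2) = sqrt(10)
Step 3: |z1*z2| = |z1|*|z2| = sqrt(400) * sqrt(10) = sqrt(400 * 10) = sqrt(4000)
Step 4: = 63.2456

63.2456


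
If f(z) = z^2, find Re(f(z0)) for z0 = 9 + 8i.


Step 1: z0 = 9 + 8i
Step 2: z0^2 = 9^2 - 8^2 + 144i
Step 3: real part = 81 - 64 = 17

17


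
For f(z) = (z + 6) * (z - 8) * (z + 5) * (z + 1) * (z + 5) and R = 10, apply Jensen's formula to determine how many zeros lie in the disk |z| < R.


Jensen's formula: (1/2pi)*integral log|f(Re^it)|dt = log|f(0)| + sum_{|a_k|<R} log(R/|a_k|)
Step 1: f(0) = 6 * (-8) * 5 * 1 * 5 = -1200
Step 2: log|f(0)| = log|-6| + log|8| + log|-5| + log|-1| + log|-5| = 7.0901
Step 3: Zeros inside |z| < 10: -6, 8, -5, -1, -5
Step 4: Jensen sum = log(10/6) + log(10/8) + log(10/5) + log(10/1) + log(10/5) = 4.4228
Step 5: n(R) = number of terms in the Jensen sum = count of zeros inside |z| < 10 = 5

5


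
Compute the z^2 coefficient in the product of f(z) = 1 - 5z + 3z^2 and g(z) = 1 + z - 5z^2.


Step 1: z^2 term in f*g comes from: (1)*(-5z^2) + (-5z)*(z) + (3z^2)*(1)
Step 2: = -5 - 5 + 3
Step 3: = -7

-7


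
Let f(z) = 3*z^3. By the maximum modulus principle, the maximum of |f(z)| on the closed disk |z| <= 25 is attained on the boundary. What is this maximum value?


Step 1: On |z| = 25, |f(z)| = 3 * |z|^3 = 3 * 25^3
Step 2: By maximum modulus principle, maximum is on boundary.
Step 3: Maximum = 3 * 15625 = 46875

46875


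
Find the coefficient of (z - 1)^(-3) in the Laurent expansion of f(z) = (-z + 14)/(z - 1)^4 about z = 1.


Step 1: Write the numerator in powers of (z - 1): -z + 14 = -(z - 1) + (-1*1 + 14) = -(z - 1) + 13
Step 2: Divide by (z - 1)^4: f(z) = 13(z - 1)^(-4) - (z - 1)^(-3)
Step 3: This finite sum is the Laurent series of f about z = 1.
Step 4: Coefficient of (z - 1)^(-3) = coefficient of (z - 1) in the re-centred numerator = -1

-1


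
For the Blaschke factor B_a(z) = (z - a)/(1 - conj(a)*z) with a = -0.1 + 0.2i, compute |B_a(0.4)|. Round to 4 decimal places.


Step 1: Numerator z0 - a = 0.4 - (-0.1 + 0.2i) = 0.5 - 0.2i
Step 2: Denominator 1 - conj(a)*z0 = 1 - (-0.1 - 0.2i)*0.4 = 1.04 + 0.08i
Step 3: |z0 - a|^2 = 0.5^2 + (-0.2)^2 = 0.29; |1 - conj(a)*z0|^2 = 1.04^2 + 0.08^2 = 1.088
Step 4: |B_a(0.4)| = sqrt(0.29 / 1.088) = sqrt(0.266544)
Step 5: = 0.5163

0.5163


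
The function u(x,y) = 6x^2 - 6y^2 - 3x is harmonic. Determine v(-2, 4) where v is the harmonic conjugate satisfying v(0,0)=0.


Step 1: v_x = -u_y = 12y + 0
Step 2: v_y = u_x = 12x - 3
Step 3: v = 12xy - 3y + C
Step 4: v(0,0) = 0 => C = 0
Step 5: v(-2, 4) = -108

-108


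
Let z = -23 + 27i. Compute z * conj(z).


Step 1: conj(z) = -23 - 27i
Step 2: z * conj(z) = (-23)^2 + 27^2
Step 3: = 529 + 729 = 1258

1258


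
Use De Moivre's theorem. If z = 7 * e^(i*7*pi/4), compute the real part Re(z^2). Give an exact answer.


Step 1: By De Moivre's theorem, z^2 = 7^2 * e^(i*2*7*pi/4) = 49 * (cos(7*pi/2) + i*sin(7*pi/2))
Step 2: |z|^2 = 7^2 = 49
Step 3: Reduce the angle mod 2*pi: 7*pi/2 - 2*pi = 3*pi/2
Step 4: cos(3*pi/2) = 0
Step 5: Re(z^2) = 49 * 0 = 0

0


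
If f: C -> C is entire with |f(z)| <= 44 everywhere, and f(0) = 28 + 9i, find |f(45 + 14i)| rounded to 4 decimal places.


Step 1: By Liouville's theorem, a bounded entire function is constant.
Step 2: f(z) = f(0) = 28 + 9i for all z.
Step 3: |f(w)| = |28 + 9i| = sqrt(784 + 81)
Step 4: = 29.4109

29.4109


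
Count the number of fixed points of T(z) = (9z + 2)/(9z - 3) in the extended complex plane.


Step 1: Fixed points satisfy T(z) = z
Step 2: 9z^2 - 12z - 2 = 0
Step 3: Discriminant = (-12)^2 - 4*9*(-2) = 216
Step 4: Number of fixed points = 2

2


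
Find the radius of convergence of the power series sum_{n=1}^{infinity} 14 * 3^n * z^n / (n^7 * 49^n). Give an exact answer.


Step 1: General term a_n = 14 * 3^n / (n^7 * 49^n)
Step 2: By the root test, |a_n|^(1/n) = 14^(1/n) * 3 / (n^(7/n) * 49) -> 3/49 as n -> infinity (since 14^(1/n) -> 1 and n^(7/n) -> 1)
Step 3: R = 1/lim|a_n|^(1/n) = 49/3

49/3


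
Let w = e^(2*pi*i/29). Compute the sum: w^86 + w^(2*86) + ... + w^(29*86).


Step 1: The sum sum_{j=1}^{n} w^(k*j) equals n if n | k, else 0.
Step 2: Here n = 29, k = 86
Step 3: Does n divide k? 29 | 86 -> False
Step 4: Sum = 0

0


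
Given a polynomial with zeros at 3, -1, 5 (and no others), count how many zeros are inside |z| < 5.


Step 1: Check each root:
  z = 3: |3| = 3 < 5
  z = -1: |-1| = 1 < 5
  z = 5: |5| = 5 >= 5
Step 2: Count = 2

2


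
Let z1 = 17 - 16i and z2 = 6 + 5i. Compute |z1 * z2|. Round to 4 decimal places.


Step 1: |z1| = sqrt(17^2 + (-16)^2) = sqrt(545)
Step 2: |z2| = sqrt(6^2 + 5^2) = sqrt(61)
Step 3: |z1*z2| = |z1|*|z2| = sqrt(545) * sqrt(61) = sqrt(545 * 61) = sqrt(33245)
Step 4: = 182.3321

182.3321


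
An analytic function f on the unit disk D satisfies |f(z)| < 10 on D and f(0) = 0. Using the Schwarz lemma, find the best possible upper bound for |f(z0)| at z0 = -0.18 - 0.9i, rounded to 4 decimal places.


Step 1: g = f/10 maps D -> D with g(0) = 0, so by the Schwarz lemma |g(z)| <= |z|, i.e. |f(z)| <= 10|z|; this is sharp (f(z) = 10z).
Step 2: |z0|^2 = (-0.18)^2 + (-0.9)^2 = 0.8424
Step 3: |z0| = sqrt(0.8424) = 0.917824
Step 4: Best bound = 10 * |z0| = 10 * 0.917824 = 9.1782

9.1782


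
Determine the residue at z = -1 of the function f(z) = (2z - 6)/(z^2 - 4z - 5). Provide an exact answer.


Step 1: Q(z) = z^2 - 4z - 5 = (z + 1)(z - 5)
Step 2: Q'(z) = 2z - 4
Step 3: Q'(-1) = -6, P(-1) = -8
Step 4: Res = P(-1)/Q'(-1) = -8/(-6) = 4/3

4/3


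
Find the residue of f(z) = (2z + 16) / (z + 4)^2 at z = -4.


Step 1: Pole of order 2 at z = -4
Step 2: Res = lim d/dz [(z + 4)^2 * f(z)] as z -> -4
Step 3: (z + 4)^2 * f(z) = 2z + 16
Step 4: d/dz[2z + 16] = 2

2


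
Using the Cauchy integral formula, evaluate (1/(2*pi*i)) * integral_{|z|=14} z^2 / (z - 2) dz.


Step 1: f(z) = z^2, a = 2 is inside |z| = 14
Step 2: By Cauchy integral formula: (1/(2pi*i)) * integral = f(a)
Step 3: f(2) = 2^2 = 4

4


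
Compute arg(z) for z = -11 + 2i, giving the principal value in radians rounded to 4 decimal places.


Step 1: z = -11 + 2i
Step 2: arg(z) = atan2(2, -11)
Step 3: arg(z) = 2.9617

2.9617


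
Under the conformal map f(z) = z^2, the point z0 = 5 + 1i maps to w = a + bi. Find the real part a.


Step 1: z0 = 5 + 1i
Step 2: z0^2 = 5^2 - 1^2 + 10i
Step 3: real part = 25 - 1 = 24

24


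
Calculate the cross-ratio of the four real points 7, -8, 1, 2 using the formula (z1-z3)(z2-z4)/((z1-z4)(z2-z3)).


Step 1: (z1-z3)(z2-z4) = 6 * (-10) = -60
Step 2: (z1-z4)(z2-z3) = 5 * (-9) = -45
Step 3: Cross-ratio = 60/45 = 4/3

4/3


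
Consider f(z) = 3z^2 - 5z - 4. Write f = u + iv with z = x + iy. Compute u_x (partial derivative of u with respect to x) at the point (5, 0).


Step 1: f(z) = 3(x+iy)^2 - 5(x+iy) - 4
Step 2: u = 3(x^2 - y^2) - 5x - 4
Step 3: u_x = 6x - 5
Step 4: At (5, 0): u_x = 30 - 5 = 25

25


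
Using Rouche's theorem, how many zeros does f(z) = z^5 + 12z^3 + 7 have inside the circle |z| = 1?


Step 1: On |z| = 1 the three terms have sizes |z^5| = 1^5 = 1, |12z^3| = 12*1^3 = 12, |7| = 7
Step 2: The dominant term is g(z) = 12z^3; let h(z) = z^5 + 7 so f = g + h
Step 3: On |z| = 1: |g| = 12 and |h| <= 1 + 7 = 8
Step 4: Since 12 > 8, |h| < |g| on |z| = 1, so by Rouche f has the same number of zeros as g inside |z| < 1
Step 5: g(z) = 12z^3 has 3 zeros (at the origin, multiplicity 3) inside |z| < 1. Answer = 3

3


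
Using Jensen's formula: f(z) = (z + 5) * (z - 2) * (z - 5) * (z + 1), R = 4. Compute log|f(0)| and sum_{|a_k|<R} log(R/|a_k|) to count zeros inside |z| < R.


Jensen's formula: (1/2pi)*integral log|f(Re^it)|dt = log|f(0)| + sum_{|a_k|<R} log(R/|a_k|)
Step 1: f(0) = 5 * (-2) * (-5) * 1 = 50
Step 2: log|f(0)| = log|-5| + log|2| + log|5| + log|-1| = 3.912
Step 3: Zeros inside |z| < 4: 2, -1
Step 4: Jensen sum = log(4/2) + log(4/1) = 2.0794
Step 5: n(R) = number of terms in the Jensen sum = count of zeros inside |z| < 4 = 2

2


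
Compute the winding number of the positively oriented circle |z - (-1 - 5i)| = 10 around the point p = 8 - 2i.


Step 1: Center c = (-1, -5), radius = 10
Step 2: |p - c|^2 = 9^2 + 3^2 = 90
Step 3: r^2 = 100
Step 4: |p-c| < r so winding number = 1

1


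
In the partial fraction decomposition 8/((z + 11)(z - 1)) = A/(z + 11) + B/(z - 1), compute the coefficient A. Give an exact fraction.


Step 1: Multiply both sides by (z + 11) and set z = -11
Step 2: A = 8 / (-11 - 1)
Step 3: A = 8 / (-12)
Step 4: A = -2/3

-2/3


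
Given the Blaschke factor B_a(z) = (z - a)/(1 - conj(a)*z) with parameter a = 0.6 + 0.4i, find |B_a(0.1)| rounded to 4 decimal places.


Step 1: Numerator z0 - a = 0.1 - (0.6 + 0.4i) = -0.5 - 0.4i
Step 2: Denominator 1 - conj(a)*z0 = 1 - (0.6 - 0.4i)*0.1 = 0.94 + 0.04i
Step 3: |z0 - a|^2 = (-0.5)^2 + (-0.4)^2 = 0.41; |1 - conj(a)*z0|^2 = 0.94^2 + 0.04^2 = 0.8852
Step 4: |B_a(0.1)| = sqrt(0.41 / 0.8852) = sqrt(0.463172)
Step 5: = 0.6806

0.6806


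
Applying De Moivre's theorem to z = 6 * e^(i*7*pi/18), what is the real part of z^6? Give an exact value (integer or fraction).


Step 1: By De Moivre's theorem, z^6 = 6^6 * e^(i*6*7*pi/18) = 46656 * (cos(7*pi/3) + i*sin(7*pi/3))
Step 2: |z|^6 = 6^6 = 46656
Step 3: Reduce the angle mod 2*pi: 7*pi/3 - 2*pi = pi/3
Step 4: cos(pi/3) = 1/2
Step 5: Re(z^6) = 46656 * 1/2 = 23328

23328
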